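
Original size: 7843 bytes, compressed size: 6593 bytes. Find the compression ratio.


Ratio = original / compressed = 7843 / 6593 = 1.1896

1.1896


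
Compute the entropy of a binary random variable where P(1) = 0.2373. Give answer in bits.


H = -p*log2(p) - (1-p)*log2(1-p). -0.2373*log2(0.2373) = 0.492449; -0.7627*log2(0.7627) = 0.298073. H = 0.492449 + 0.298073 = 0.7905

0.7905 bits


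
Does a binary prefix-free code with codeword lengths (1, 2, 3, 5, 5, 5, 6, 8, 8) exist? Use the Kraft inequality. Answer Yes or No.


Kraft sum = sum(2^(-l_i)) = 0.9922, need <= 1. Result: satisfied (a binary prefix-free code with these lengths exists)

Yes


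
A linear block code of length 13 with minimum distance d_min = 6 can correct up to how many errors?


Correction capability = floor((d-1)/2) = floor((6-1)/2) = 2

2 errors


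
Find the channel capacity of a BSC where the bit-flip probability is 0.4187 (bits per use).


H(p) = -p*log2(p) - (1-p)*log2(1-p) = -0.4187*log2(0.4187) - 0.5813*log2(0.5813) = 0.525892 + 0.454952 = 0.9808. C = 1 - H(p) = 1 - 0.9808 = 0.0192

0.0192 bits


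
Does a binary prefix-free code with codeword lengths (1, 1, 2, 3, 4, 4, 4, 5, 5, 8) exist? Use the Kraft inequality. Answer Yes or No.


Kraft sum = sum(2^(-l_i)) = 1.6289, need <= 1. Result: violated (a binary prefix-free code with these lengths cannot exist)

No


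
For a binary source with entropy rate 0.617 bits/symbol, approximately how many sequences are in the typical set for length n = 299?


log2|A_typical| = nH = 299 * 0.617 = 184.483, so |A_typical| ~ 2^184.483 = 3.427e+55

3.427e+55


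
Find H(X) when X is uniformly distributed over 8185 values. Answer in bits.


H = log2(n) = log2(8185) = 12.9988

12.9988 bits


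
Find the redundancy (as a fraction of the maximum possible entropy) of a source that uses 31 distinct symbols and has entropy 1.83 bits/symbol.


H_max = log2(K) = log2(31) = 4.9542 bits/symbol. Redundancy = 1 - H/H_max = 1 - 1.83/4.9542 = 1 - 0.3694 = 0.6306

0.6306


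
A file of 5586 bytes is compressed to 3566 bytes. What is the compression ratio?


Ratio = original / compressed = 5586 / 3566 = 1.5665

1.5665


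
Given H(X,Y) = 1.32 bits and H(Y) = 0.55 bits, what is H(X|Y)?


H(X|Y) = H(X,Y) - H(Y) = 1.32 - 0.55 = 0.77

0.77 bits


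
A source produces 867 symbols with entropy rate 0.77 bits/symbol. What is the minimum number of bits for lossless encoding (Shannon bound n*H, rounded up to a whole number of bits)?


Minimum bits >= n * H = 867 * 0.77 = 667.59, rounded up to a whole number of bits = 668

668 bits


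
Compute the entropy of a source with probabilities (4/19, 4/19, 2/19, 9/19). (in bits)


H = -sum(p_i * log2(p_i)). Terms: -(4/19)*log2(4/19) = 0.473248; -(4/19)*log2(4/19) = 0.473248; -(2/19)*log2(2/19) = 0.341887; -(9/19)*log2(9/19) = 0.510633. H = 0.473248 + 0.473248 + 0.341887 + 0.510633 = 1.799

1.799 bits


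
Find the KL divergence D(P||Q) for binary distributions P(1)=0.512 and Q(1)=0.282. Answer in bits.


KL = p*log2(p/q) + (1-p)*log2((1-p)/(1-q)) = 0.512*log2(0.512/0.282) + 0.488*log2(0.488/0.718) = 0.1687

0.1687 bits


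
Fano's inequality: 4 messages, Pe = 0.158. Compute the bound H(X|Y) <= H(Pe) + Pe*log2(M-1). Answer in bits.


H(Pe) = -Pe*log2(Pe) - (1-Pe)*log2(1-Pe) = -0.158*log2(0.158) - 0.842*log2(0.842) = 0.420597 + 0.208907 = 0.6295. Pe*log2(M-1) = 0.158*log2(3) = 0.250424. Bound = H(Pe) + Pe*log2(M-1) = 0.420597 + 0.208907 + 0.250424 = 0.8799

0.8799 bits


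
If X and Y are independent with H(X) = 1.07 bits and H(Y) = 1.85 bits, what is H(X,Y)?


For independent variables, H(X,Y) = H(X) + H(Y) = 1.07 + 1.85 = 2.92

2.92 bits


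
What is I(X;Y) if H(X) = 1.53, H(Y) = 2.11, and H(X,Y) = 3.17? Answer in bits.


I(X;Y) = H(X) + H(Y) - H(X,Y) = 1.53 + 2.11 - 3.17 = 0.47

0.47 bits


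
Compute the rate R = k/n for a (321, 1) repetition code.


Rate = k/n = 1/321

1/321


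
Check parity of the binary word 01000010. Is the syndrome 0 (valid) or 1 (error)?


Syndrome = XOR of all bits = 0 XOR 1 XOR 0 XOR 0 XOR 0 XOR 0 XOR 1 XOR 0 = 0

0


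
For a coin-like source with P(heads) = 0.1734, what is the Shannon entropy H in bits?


H = -p*log2(p) - (1-p)*log2(1-p). -0.1734*log2(0.1734) = 0.438325; -0.8266*log2(0.8266) = 0.227099. H = 0.438325 + 0.227099 = 0.6654

0.6654 bits


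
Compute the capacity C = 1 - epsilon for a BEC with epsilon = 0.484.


C = 1 - epsilon = 1 - 0.484 = 0.516

0.516 bits


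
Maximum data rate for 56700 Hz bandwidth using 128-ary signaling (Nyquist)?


Rate = 2 * B * log2(M) = 2 * 56700 * 7.0 = 793800.0

793800.0 bps


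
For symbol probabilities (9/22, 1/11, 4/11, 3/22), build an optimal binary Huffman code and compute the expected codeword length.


Huffman construction (repeatedly merge the two least-probable nodes; each merge adds 1 bit to every symbol beneath it): 1/11 + 3/22 = 5/22; 5/22 + 4/11 = 13/22; 9/22 + 13/22 = 1. Resulting codeword lengths (in the order the probabilities were given): (1, 3, 2, 3). L_avg = sum(p_i * l_i) = 9/22*1 + 1/11*3 + 4/11*2 + 3/22*3 = 20/11 = 1.8182

1.8182 bits


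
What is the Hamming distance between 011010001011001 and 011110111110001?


Count differing positions: . . . ^ . . ^ ^ . ^ . ^ . . . = 5 differences

5


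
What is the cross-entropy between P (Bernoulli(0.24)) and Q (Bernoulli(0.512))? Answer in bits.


H(P,Q) = -p*log2(q) - (1-p)*log2(1-q). -0.24*log2(0.512) = 0.231788; -0.76*log2(0.488) = 0.786636. H(P,Q) = 0.231788 + 0.786636 = 1.0184

1.0184 bits


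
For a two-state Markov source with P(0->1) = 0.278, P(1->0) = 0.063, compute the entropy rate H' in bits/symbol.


Stationary distribution: pi_0 = p10/(p01+p10) = 0.1848, pi_1 = 0.8152. Entropy rate H' = pi_0*H(p01) + pi_1*H(p10) = 0.1848*0.8527 + 0.8152*0.3392 = 0.4341

0.4341 bits/symbol


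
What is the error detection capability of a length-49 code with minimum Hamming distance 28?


Detection capability = d_min - 1 = 28 - 1 = 27

27 errors


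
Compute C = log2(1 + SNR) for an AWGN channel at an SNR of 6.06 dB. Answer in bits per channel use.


SNR_linear = 10^(6.06/10) = 4.0365; C = log2(1 + SNR_linear) = log2(1 + 4.0365) = 2.3324

2.3324 bits/channel use


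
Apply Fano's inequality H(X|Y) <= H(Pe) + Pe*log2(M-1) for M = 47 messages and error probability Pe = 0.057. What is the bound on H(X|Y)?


H(Pe) = -Pe*log2(Pe) - (1-Pe)*log2(1-Pe) = -0.057*log2(0.057) - 0.943*log2(0.943) = 0.235575 + 0.079844 = 0.3154. Pe*log2(M-1) = 0.057*log2(46) = 0.314843. Bound = H(Pe) + Pe*log2(M-1) = 0.235575 + 0.079844 + 0.314843 = 0.6303

0.6303 bits


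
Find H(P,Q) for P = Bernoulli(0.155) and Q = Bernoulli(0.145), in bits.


H(P,Q) = -p*log2(q) - (1-p)*log2(1-q). -0.155*log2(0.145) = 0.431811; -0.845*log2(0.855) = 0.190973. H(P,Q) = 0.431811 + 0.190973 = 0.6228

0.6228 bits


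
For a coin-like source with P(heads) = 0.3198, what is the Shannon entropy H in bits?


H = -p*log2(p) - (1-p)*log2(1-p). -0.3198*log2(0.3198) = 0.525994; -0.6802*log2(0.6802) = 0.378170. H = 0.525994 + 0.378170 = 0.9042

0.9042 bits


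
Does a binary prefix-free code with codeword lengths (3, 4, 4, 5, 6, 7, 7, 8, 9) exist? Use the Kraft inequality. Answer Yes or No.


Kraft sum = sum(2^(-l_i)) = 0.3184, need <= 1. Result: satisfied (a binary prefix-free code with these lengths exists)

Yes


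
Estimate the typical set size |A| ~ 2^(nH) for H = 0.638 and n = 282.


log2|A_typical| = nH = 282 * 0.638 = 179.916, so |A_typical| ~ 2^179.916 = 1.446e+54

1.446e+54


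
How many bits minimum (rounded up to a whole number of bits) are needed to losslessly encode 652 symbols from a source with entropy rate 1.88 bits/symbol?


Minimum bits >= n * H = 652 * 1.88 = 1225.76, rounded up to a whole number of bits = 1226

1226 bits


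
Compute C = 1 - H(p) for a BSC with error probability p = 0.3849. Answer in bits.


H(p) = -p*log2(p) - (1-p)*log2(1-p) = -0.3849*log2(0.3849) - 0.6151*log2(0.6151) = 0.530178 + 0.431251 = 0.9614. C = 1 - H(p) = 1 - 0.9614 = 0.0386

0.0386 bits


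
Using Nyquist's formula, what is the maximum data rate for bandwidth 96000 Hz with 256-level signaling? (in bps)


Rate = 2 * B * log2(M) = 2 * 96000 * 8.0 = 1536000.0

1536000.0 bps


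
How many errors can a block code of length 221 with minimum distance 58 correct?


Correction capability = floor((d-1)/2) = floor((58-1)/2) = 28

28 errors


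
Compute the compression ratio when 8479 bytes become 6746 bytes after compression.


Ratio = original / compressed = 8479 / 6746 = 1.2569

1.2569


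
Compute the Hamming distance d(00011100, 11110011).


Count differing positions: ^ ^ ^ . ^ ^ ^ ^ = 7 differences

7


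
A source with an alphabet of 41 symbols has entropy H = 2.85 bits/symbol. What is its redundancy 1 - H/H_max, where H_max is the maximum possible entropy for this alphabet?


H_max = log2(K) = log2(41) = 5.3576 bits/symbol. Redundancy = 1 - H/H_max = 1 - 2.85/5.3576 = 1 - 0.532 = 0.468

0.468


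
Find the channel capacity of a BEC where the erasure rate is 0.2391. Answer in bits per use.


C = 1 - epsilon = 1 - 0.2391 = 0.7609

0.7609 bits


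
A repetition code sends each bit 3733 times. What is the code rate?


Rate = k/n = 1/3733

1/3733


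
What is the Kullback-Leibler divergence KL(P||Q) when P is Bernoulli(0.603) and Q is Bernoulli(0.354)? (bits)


KL = p*log2(p/q) + (1-p)*log2((1-p)/(1-q)) = 0.603*log2(0.603/0.354) + 0.397*log2(0.397/0.646) = 0.1845

0.1845 bits


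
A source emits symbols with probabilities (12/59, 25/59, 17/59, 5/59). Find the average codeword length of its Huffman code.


Huffman construction (repeatedly merge the two least-probable nodes; each merge adds 1 bit to every symbol beneath it): 5/59 + 12/59 = 17/59; 17/59 + 17/59 = 34/59; 25/59 + 34/59 = 1. Resulting codeword lengths (in the order the probabilities were given): (3, 1, 2, 3). L_avg = sum(p_i * l_i) = 12/59*3 + 25/59*1 + 17/59*2 + 5/59*3 = 110/59 = 1.8644

1.8644 bits


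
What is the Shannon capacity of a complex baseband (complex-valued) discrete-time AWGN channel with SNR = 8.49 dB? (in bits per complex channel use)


SNR_linear = 10^(8.49/10) = 7.0632; C = log2(1 + SNR_linear) = log2(1 + 7.0632) = 3.0113

3.0113 bits/channel use


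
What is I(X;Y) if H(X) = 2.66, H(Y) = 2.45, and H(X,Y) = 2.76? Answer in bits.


I(X;Y) = H(X) + H(Y) - H(X,Y) = 2.66 + 2.45 - 2.76 = 2.35

2.35 bits


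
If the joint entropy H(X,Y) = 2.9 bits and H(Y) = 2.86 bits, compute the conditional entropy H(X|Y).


H(X|Y) = H(X,Y) - H(Y) = 2.9 - 2.86 = 0.04

0.04 bits


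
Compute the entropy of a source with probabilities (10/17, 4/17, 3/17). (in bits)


H = -sum(p_i * log2(p_i)). Terms: -(10/17)*log2(10/17) = 0.450315; -(4/17)*log2(4/17) = 0.491168; -(3/17)*log2(3/17) = 0.441618. H = 0.450315 + 0.491168 + 0.441618 = 1.3831

1.3831 bits


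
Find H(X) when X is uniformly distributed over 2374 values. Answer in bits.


H = log2(n) = log2(2374) = 11.2131

11.2131 bits


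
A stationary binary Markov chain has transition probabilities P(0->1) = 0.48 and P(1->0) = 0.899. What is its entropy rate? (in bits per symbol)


Stationary distribution: pi_0 = p10/(p01+p10) = 0.6519, pi_1 = 0.3481. Entropy rate H' = pi_0*H(p01) + pi_1*H(p10) = 0.6519*0.9988 + 0.3481*0.4722 = 0.8155

0.8155 bits/symbol


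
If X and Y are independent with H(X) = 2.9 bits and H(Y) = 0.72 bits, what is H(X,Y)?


For independent variables, H(X,Y) = H(X) + H(Y) = 2.9 + 0.72 = 3.62

3.62 bits


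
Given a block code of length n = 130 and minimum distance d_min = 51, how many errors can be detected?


Detection capability = d_min - 1 = 51 - 1 = 50

50 errors


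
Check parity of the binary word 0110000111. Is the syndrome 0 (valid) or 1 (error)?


Syndrome = XOR of all bits = 0 XOR 1 XOR 1 XOR 0 XOR 0 XOR 0 XOR 0 XOR 1 XOR 1 XOR 1 = 1

1


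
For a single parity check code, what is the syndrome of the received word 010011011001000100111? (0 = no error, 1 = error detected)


Syndrome = XOR of all bits = 0 XOR 1 XOR 0 XOR 0 XOR 1 XOR 1 XOR 0 XOR 1 XOR 1 XOR 0 XOR 0 XOR 1 XOR 0 XOR 0 XOR 0 XOR 1 XOR 0 XOR 0 XOR 1 XOR 1 XOR 1 = 0

0


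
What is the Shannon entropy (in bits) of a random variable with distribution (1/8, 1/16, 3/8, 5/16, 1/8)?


H = -sum(p_i * log2(p_i)). Terms: -(1/8)*log2(1/8) = 0.375000; -(1/16)*log2(1/16) = 0.250000; -(3/8)*log2(3/8) = 0.530639; -(5/16)*log2(5/16) = 0.524397; -(1/8)*log2(1/8) = 0.375000. H = 0.375000 + 0.250000 + 0.530639 + 0.524397 + 0.375000 = 2.055

2.055 bits


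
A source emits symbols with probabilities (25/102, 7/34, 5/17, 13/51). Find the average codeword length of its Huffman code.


Huffman construction (repeatedly merge the two least-probable nodes; each merge adds 1 bit to every symbol beneath it): 7/34 + 25/102 = 23/51; 13/51 + 5/17 = 28/51; 23/51 + 28/51 = 1. Resulting codeword lengths (in the order the probabilities were given): (2, 2, 2, 2). L_avg = sum(p_i * l_i) = 25/102*2 + 7/34*2 + 5/17*2 + 13/51*2 = 2

2.0 bits


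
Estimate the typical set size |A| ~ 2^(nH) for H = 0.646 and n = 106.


log2|A_typical| = nH = 106 * 0.646 = 68.476, so |A_typical| ~ 2^68.476 = 4.105e+20

4.105e+20


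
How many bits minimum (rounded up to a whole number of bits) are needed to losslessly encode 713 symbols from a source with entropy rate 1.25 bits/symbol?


Minimum bits >= n * H = 713 * 1.25 = 891.25, rounded up to a whole number of bits = 892

892 bits


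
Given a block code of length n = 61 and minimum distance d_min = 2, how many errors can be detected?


Detection capability = d_min - 1 = 2 - 1 = 1

1 errors


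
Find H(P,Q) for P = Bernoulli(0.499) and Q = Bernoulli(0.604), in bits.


H(P,Q) = -p*log2(q) - (1-p)*log2(1-q). -0.499*log2(0.604) = 0.362962; -0.501*log2(0.396) = 0.669550. H(P,Q) = 0.362962 + 0.669550 = 1.0325

1.0325 bits


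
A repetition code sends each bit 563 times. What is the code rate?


Rate = k/n = 1/563

1/563


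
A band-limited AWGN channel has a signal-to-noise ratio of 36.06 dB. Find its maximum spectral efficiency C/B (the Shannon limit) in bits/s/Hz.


SNR_linear = 10^(36.06/10) = 4036.4539; C/B = log2(1 + SNR_linear) = log2(1 + 4036.4539) = 11.9792

11.9792 bits/s/Hz


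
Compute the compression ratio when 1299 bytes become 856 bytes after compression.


Ratio = original / compressed = 1299 / 856 = 1.5175

1.5175


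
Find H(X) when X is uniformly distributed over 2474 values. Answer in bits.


H = log2(n) = log2(2474) = 11.2726

11.2726 bits


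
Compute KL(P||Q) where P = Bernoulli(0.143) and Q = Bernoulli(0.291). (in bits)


KL = p*log2(p/q) + (1-p)*log2((1-p)/(1-q)) = 0.143*log2(0.143/0.291) + 0.857*log2(0.857/0.709) = 0.0878

0.0878 bits


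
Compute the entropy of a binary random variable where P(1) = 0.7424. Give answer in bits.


H = -p*log2(p) - (1-p)*log2(1-p). -0.7424*log2(0.7424) = 0.319033; -0.2576*log2(0.2576) = 0.504071. H = 0.319033 + 0.504071 = 0.8231

0.8231 bits


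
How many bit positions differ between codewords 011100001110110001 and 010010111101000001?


Count differing positions: . . ^ ^ ^ . ^ ^ . . ^ ^ ^ ^ . . . . = 9 differences

9


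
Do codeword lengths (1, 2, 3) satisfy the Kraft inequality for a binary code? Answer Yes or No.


Kraft sum = sum(2^(-l_i)) = 0.875, need <= 1. Result: satisfied (a binary prefix-free code with these lengths exists)

Yes


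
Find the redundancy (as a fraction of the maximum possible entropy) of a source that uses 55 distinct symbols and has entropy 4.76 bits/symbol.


H_max = log2(K) = log2(55) = 5.7814 bits/symbol. Redundancy = 1 - H/H_max = 1 - 4.76/5.7814 = 1 - 0.8233 = 0.1767

0.1767


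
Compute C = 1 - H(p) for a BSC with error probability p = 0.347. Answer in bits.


H(p) = -p*log2(p) - (1-p)*log2(1-p) = -0.347*log2(0.347) - 0.653*log2(0.653) = 0.529866 + 0.401494 = 0.9314. C = 1 - H(p) = 1 - 0.9314 = 0.0686

0.0686 bits


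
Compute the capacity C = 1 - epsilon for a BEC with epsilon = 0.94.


C = 1 - epsilon = 1 - 0.94 = 0.06

0.06 bits


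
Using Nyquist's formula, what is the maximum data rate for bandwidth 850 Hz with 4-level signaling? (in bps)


Rate = 2 * B * log2(M) = 2 * 850 * 2.0 = 3400.0

3400.0 bps


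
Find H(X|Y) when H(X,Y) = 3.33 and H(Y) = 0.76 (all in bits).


H(X|Y) = H(X,Y) - H(Y) = 3.33 - 0.76 = 2.57

2.57 bits


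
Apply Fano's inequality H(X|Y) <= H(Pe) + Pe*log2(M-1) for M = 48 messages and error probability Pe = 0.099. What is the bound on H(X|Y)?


H(Pe) = -Pe*log2(Pe) - (1-Pe)*log2(1-Pe) = -0.099*log2(0.099) - 0.901*log2(0.901) = 0.330306 + 0.135511 = 0.4658. Pe*log2(M-1) = 0.099*log2(47) = 0.549904. Bound = H(Pe) + Pe*log2(M-1) = 0.330306 + 0.135511 + 0.549904 = 1.0157

1.0157 bits


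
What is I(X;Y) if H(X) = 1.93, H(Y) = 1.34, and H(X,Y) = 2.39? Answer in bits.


I(X;Y) = H(X) + H(Y) - H(X,Y) = 1.93 + 1.34 - 2.39 = 0.88

0.88 bits


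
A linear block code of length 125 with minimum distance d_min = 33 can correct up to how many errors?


Correction capability = floor((d-1)/2) = floor((33-1)/2) = 16

16 errors


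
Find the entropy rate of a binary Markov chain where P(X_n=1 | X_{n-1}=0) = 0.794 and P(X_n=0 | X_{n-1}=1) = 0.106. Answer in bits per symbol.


Stationary distribution: pi_0 = p10/(p01+p10) = 0.1178, pi_1 = 0.8822. Entropy rate H' = pi_0*H(p01) + pi_1*H(p10) = 0.1178*0.7338 + 0.8822*0.4877 = 0.5167

0.5167 bits/symbol


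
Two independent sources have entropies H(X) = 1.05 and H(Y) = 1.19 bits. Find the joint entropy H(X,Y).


For independent variables, H(X,Y) = H(X) + H(Y) = 1.05 + 1.19 = 2.24

2.24 bits


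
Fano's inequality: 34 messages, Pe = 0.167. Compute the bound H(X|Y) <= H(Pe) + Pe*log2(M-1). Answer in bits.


H(Pe) = -Pe*log2(Pe) - (1-Pe)*log2(1-Pe) = -0.167*log2(0.167) - 0.833*log2(0.833) = 0.431207 + 0.219588 = 0.6508. Pe*log2(M-1) = 0.167*log2(33) = 0.842414. Bound = H(Pe) + Pe*log2(M-1) = 0.431207 + 0.219588 + 0.842414 = 1.4932

1.4932 bits


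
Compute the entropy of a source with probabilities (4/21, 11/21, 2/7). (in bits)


H = -sum(p_i * log2(p_i)). Terms: -(4/21)*log2(4/21) = 0.455680; -(11/21)*log2(11/21) = 0.488654; -(2/7)*log2(2/7) = 0.516387. H = 0.455680 + 0.488654 + 0.516387 = 1.4607

1.4607 bits


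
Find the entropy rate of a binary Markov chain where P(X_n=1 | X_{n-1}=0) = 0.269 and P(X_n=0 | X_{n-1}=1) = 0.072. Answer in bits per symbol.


Stationary distribution: pi_0 = p10/(p01+p10) = 0.2111, pi_1 = 0.7889. Entropy rate H' = pi_0*H(p01) + pi_1*H(p10) = 0.2111*0.84 + 0.7889*0.3733 = 0.4719

0.4719 bits/symbol


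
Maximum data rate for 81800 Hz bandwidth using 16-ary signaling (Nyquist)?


Rate = 2 * B * log2(M) = 2 * 81800 * 4.0 = 654400.0

654400.0 bps


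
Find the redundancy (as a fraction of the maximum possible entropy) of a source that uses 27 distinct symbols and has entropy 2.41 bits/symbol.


H_max = log2(K) = log2(27) = 4.7549 bits/symbol. Redundancy = 1 - H/H_max = 1 - 2.41/4.7549 = 1 - 0.5068 = 0.4932

0.4932


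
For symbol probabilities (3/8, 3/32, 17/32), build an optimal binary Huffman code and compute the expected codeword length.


Huffman construction (repeatedly merge the two least-probable nodes; each merge adds 1 bit to every symbol beneath it): 3/32 + 3/8 = 15/32; 15/32 + 17/32 = 1. Resulting codeword lengths (in the order the probabilities were given): (2, 2, 1). L_avg = sum(p_i * l_i) = 3/8*2 + 3/32*2 + 17/32*1 = 47/32 = 1.4688

1.4688 bits


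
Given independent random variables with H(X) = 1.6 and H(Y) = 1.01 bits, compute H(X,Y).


For independent variables, H(X,Y) = H(X) + H(Y) = 1.6 + 1.01 = 2.61

2.61 bits


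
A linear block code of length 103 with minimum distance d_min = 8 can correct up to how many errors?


Correction capability = floor((d-1)/2) = floor((8-1)/2) = 3

3 errors


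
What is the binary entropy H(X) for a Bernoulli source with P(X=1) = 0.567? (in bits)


H = -p*log2(p) - (1-p)*log2(1-p). -0.567*log2(0.567) = 0.464134; -0.433*log2(0.433) = 0.522874. H = 0.464134 + 0.522874 = 0.987

0.987 bits


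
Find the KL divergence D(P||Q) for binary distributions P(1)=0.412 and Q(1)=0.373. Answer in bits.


KL = p*log2(p/q) + (1-p)*log2((1-p)/(1-q)) = 0.412*log2(0.412/0.373) + 0.588*log2(0.588/0.627) = 0.0046

0.0046 bits


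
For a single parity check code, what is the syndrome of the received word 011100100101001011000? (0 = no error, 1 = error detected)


Syndrome = XOR of all bits = 0 XOR 1 XOR 1 XOR 1 XOR 0 XOR 0 XOR 1 XOR 0 XOR 0 XOR 1 XOR 0 XOR 1 XOR 0 XOR 0 XOR 1 XOR 0 XOR 1 XOR 1 XOR 0 XOR 0 XOR 0 = 1

1


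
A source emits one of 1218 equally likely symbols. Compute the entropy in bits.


H = log2(n) = log2(1218) = 10.2503

10.2503 bits


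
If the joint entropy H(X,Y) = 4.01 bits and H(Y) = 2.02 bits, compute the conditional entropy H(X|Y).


H(X|Y) = H(X,Y) - H(Y) = 4.01 - 2.02 = 1.99

1.99 bits


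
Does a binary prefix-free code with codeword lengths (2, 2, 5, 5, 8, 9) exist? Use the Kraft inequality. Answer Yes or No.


Kraft sum = sum(2^(-l_i)) = 0.5684, need <= 1. Result: satisfied (a binary prefix-free code with these lengths exists)

Yes


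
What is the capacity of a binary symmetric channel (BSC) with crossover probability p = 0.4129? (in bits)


H(p) = -p*log2(p) - (1-p)*log2(1-p) = -0.4129*log2(0.4129) - 0.5871*log2(0.5871) = 0.526916 + 0.451082 = 0.978. C = 1 - H(p) = 1 - 0.978 = 0.022

0.022 bits


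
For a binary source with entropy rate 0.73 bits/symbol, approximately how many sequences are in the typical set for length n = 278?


log2|A_typical| = nH = 278 * 0.73 = 202.94, so |A_typical| ~ 2^202.94 = 1.233e+61

1.233e+61


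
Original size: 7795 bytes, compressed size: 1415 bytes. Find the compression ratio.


Ratio = original / compressed = 7795 / 1415 = 5.5088

5.5088


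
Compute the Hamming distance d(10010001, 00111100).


Count differing positions: ^ . ^ . ^ ^ . ^ = 5 differences

5


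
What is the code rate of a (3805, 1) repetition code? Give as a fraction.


Rate = k/n = 1/3805

1/3805


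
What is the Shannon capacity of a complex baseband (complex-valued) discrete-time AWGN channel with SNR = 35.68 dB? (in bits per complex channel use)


SNR_linear = 10^(35.68/10) = 3698.2818; C = log2(1 + SNR_linear) = log2(1 + 3698.2818) = 11.853

11.853 bits/channel use


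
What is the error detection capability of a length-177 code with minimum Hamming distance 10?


Detection capability = d_min - 1 = 10 - 1 = 9

9 errors


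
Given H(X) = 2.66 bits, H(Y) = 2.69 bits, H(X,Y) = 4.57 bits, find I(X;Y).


I(X;Y) = H(X) + H(Y) - H(X,Y) = 2.66 + 2.69 - 4.57 = 0.78

0.78 bits


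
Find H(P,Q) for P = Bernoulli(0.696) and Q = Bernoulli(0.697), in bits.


H(P,Q) = -p*log2(q) - (1-p)*log2(1-q). -0.696*log2(0.697) = 0.362456; -0.304*log2(0.303) = 0.523674. H(P,Q) = 0.362456 + 0.523674 = 0.8861

0.8861 bits


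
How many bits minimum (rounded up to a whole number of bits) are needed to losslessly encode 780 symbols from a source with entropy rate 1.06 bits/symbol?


Minimum bits >= n * H = 780 * 1.06 = 826.8, rounded up to a whole number of bits = 827

827 bits


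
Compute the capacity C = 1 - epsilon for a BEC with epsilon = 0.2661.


C = 1 - epsilon = 1 - 0.2661 = 0.7339

0.7339 bits


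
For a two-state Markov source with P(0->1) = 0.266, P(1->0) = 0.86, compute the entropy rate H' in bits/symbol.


Stationary distribution: pi_0 = p10/(p01+p10) = 0.7638, pi_1 = 0.2362. Entropy rate H' = pi_0*H(p01) + pi_1*H(p10) = 0.7638*0.8357 + 0.2362*0.5842 = 0.7763

0.7763 bits/symbol


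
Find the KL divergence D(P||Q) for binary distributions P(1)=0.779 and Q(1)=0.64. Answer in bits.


KL = p*log2(p/q) + (1-p)*log2((1-p)/(1-q)) = 0.779*log2(0.779/0.64) + 0.221*log2(0.221/0.36) = 0.0653

0.0653 bits


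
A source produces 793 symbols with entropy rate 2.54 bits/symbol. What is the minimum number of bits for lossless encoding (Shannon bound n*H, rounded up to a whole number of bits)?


Minimum bits >= n * H = 793 * 2.54 = 2014.22, rounded up to a whole number of bits = 2015

2015 bits


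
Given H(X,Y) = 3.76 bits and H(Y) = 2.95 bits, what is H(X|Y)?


H(X|Y) = H(X,Y) - H(Y) = 3.76 - 2.95 = 0.81

0.81 bits


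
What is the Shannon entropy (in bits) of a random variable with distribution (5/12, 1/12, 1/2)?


H = -sum(p_i * log2(p_i)). Terms: -(5/12)*log2(5/12) = 0.526264; -(1/12)*log2(1/12) = 0.298747; -(1/2)*log2(1/2) = 0.500000. H = 0.526264 + 0.298747 + 0.500000 = 1.325

1.325 bits


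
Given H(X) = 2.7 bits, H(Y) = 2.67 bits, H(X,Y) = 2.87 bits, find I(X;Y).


I(X;Y) = H(X) + H(Y) - H(X,Y) = 2.7 + 2.67 - 2.87 = 2.5

2.5 bits


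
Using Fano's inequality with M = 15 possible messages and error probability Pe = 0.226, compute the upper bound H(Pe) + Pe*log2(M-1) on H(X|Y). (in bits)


H(Pe) = -Pe*log2(Pe) - (1-Pe)*log2(1-Pe) = -0.226*log2(0.226) - 0.774*log2(0.774) = 0.484907 + 0.286066 = 0.771. Pe*log2(M-1) = 0.226*log2(14) = 0.860462. Bound = H(Pe) + Pe*log2(M-1) = 0.484907 + 0.286066 + 0.860462 = 1.6314

1.6314 bits


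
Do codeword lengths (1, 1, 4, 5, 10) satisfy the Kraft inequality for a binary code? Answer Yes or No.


Kraft sum = sum(2^(-l_i)) = 1.0947, need <= 1. Result: violated (a binary prefix-free code with these lengths cannot exist)

No


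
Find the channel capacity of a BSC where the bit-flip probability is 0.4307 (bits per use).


H(p) = -p*log2(p) - (1-p)*log2(1-p) = -0.4307*log2(0.4307) - 0.5693*log2(0.5693) = 0.523406 + 0.462692 = 0.9861. C = 1 - H(p) = 1 - 0.9861 = 0.0139

0.0139 bits


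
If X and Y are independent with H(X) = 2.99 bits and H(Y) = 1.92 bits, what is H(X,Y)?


For independent variables, H(X,Y) = H(X) + H(Y) = 2.99 + 1.92 = 4.91

4.91 bits


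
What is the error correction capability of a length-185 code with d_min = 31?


Correction capability = floor((d-1)/2) = floor((31-1)/2) = 15

15 errors


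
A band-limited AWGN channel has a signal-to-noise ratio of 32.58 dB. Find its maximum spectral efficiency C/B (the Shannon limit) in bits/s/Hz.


SNR_linear = 10^(32.58/10) = 1811.3401; C/B = log2(1 + SNR_linear) = log2(1 + 1811.3401) = 10.8236

10.8236 bits/s/Hz


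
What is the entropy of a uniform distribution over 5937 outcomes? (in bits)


H = log2(n) = log2(5937) = 12.5355

12.5355 bits


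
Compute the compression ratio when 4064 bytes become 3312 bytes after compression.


Ratio = original / compressed = 4064 / 3312 = 1.2271

1.2271


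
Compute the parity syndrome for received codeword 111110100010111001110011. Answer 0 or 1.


Syndrome = XOR of all bits = 1 XOR 1 XOR 1 XOR 1 XOR 1 XOR 0 XOR 1 XOR 0 XOR 0 XOR 0 XOR 1 XOR 0 XOR 1 XOR 1 XOR 1 XOR 0 XOR 0 XOR 1 XOR 1 XOR 1 XOR 0 XOR 0 XOR 1 XOR 1 = 1

1


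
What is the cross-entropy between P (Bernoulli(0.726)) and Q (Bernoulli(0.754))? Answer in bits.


H(P,Q) = -p*log2(q) - (1-p)*log2(1-q). -0.726*log2(0.754) = 0.295746; -0.274*log2(0.246) = 0.554376. H(P,Q) = 0.295746 + 0.554376 = 0.8501

0.8501 bits


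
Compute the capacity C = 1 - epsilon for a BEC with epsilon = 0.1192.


C = 1 - epsilon = 1 - 0.1192 = 0.8808

0.8808 bits


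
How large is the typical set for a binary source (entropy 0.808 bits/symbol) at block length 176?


log2|A_typical| = nH = 176 * 0.808 = 142.208, so |A_typical| ~ 2^142.208 = 6.440e+42

6.440e+42


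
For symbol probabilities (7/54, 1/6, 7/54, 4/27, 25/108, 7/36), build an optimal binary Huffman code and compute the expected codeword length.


Huffman construction (repeatedly merge the two least-probable nodes; each merge adds 1 bit to every symbol beneath it): 7/54 + 7/54 = 7/27; 4/27 + 1/6 = 17/54; 7/36 + 25/108 = 23/54; 7/27 + 17/54 = 31/54; 23/54 + 31/54 = 1. Resulting codeword lengths (in the order the probabilities were given): (3, 3, 3, 3, 2, 2). L_avg = sum(p_i * l_i) = 7/54*3 + 1/6*3 + 7/54*3 + 4/27*3 + 25/108*2 + 7/36*2 = 139/54 = 2.5741

2.5741 bits


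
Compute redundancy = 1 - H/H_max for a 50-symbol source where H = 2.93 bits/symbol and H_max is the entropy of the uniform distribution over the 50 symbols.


H_max = log2(K) = log2(50) = 5.6439 bits/symbol. Redundancy = 1 - H/H_max = 1 - 2.93/5.6439 = 1 - 0.5191 = 0.4809

0.4809


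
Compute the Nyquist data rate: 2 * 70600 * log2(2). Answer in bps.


Rate = 2 * B * log2(M) = 2 * 70600 * 1.0 = 141200.0

141200.0 bps


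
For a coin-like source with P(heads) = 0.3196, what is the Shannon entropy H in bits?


H = -p*log2(p) - (1-p)*log2(1-p). -0.3196*log2(0.3196) = 0.525953; -0.6804*log2(0.6804) = 0.377993. H = 0.525953 + 0.377993 = 0.9039

0.9039 bits


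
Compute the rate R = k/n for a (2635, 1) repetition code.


Rate = k/n = 1/2635

1/2635


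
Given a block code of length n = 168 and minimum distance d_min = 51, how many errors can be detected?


Detection capability = d_min - 1 = 51 - 1 = 50

50 errors


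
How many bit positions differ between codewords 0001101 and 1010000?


Count differing positions: ^ . ^ ^ ^ . ^ = 5 differences

5


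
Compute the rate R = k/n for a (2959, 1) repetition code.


Rate = k/n = 1/2959

1/2959


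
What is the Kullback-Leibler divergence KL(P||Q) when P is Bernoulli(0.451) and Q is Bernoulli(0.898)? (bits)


KL = p*log2(p/q) + (1-p)*log2((1-p)/(1-q)) = 0.451*log2(0.451/0.898) + 0.549*log2(0.549/0.102) = 0.885

0.885 bits


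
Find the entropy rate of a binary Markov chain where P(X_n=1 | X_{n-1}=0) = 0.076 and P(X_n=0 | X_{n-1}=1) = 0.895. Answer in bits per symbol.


Stationary distribution: pi_0 = p10/(p01+p10) = 0.9217, pi_1 = 0.0783. Entropy rate H' = pi_0*H(p01) + pi_1*H(p10) = 0.9217*0.3879 + 0.0783*0.4846 = 0.3955

0.3955 bits/symbol


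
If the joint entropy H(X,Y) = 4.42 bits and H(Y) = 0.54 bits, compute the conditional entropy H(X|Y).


H(X|Y) = H(X,Y) - H(Y) = 4.42 - 0.54 = 3.88

3.88 bits


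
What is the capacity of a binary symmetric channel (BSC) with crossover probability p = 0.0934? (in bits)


H(p) = -p*log2(p) - (1-p)*log2(1-p) = -0.0934*log2(0.0934) - 0.9066*log2(0.9066) = 0.319469 + 0.128249 = 0.4477. C = 1 - H(p) = 1 - 0.4477 = 0.5523

0.5523 bits


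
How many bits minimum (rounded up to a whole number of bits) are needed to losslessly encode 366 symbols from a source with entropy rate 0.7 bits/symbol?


Minimum bits >= n * H = 366 * 0.7 = 256.2, rounded up to a whole number of bits = 257

257 bits


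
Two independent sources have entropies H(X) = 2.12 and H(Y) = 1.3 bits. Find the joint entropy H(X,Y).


For independent variables, H(X,Y) = H(X) + H(Y) = 2.12 + 1.3 = 3.42

3.42 bits


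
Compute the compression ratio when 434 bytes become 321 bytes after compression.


Ratio = original / compressed = 434 / 321 = 1.352

1.352


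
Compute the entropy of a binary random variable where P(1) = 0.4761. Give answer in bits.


H = -p*log2(p) - (1-p)*log2(1-p). -0.4761*log2(0.4761) = 0.509743; -0.5239*log2(0.5239) = 0.488608. H = 0.509743 + 0.488608 = 0.9984

0.9984 bits


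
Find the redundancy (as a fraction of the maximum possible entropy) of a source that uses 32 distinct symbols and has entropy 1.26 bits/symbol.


H_max = log2(K) = log2(32) = 5.0 bits/symbol. Redundancy = 1 - H/H_max = 1 - 1.26/5.0 = 1 - 0.252 = 0.748

0.748


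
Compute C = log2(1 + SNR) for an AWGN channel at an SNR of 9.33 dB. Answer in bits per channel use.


SNR_linear = 10^(9.33/10) = 8.5704; C = log2(1 + SNR_linear) = log2(1 + 8.5704) = 3.2586

3.2586 bits/channel use


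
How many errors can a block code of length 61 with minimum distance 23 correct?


Correction capability = floor((d-1)/2) = floor((23-1)/2) = 11

11 errors


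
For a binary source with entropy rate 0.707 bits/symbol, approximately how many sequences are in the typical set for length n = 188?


log2|A_typical| = nH = 188 * 0.707 = 132.916, so |A_typical| ~ 2^132.916 = 1.027e+40

1.027e+40


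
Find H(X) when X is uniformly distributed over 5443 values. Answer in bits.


H = log2(n) = log2(5443) = 12.4102

12.4102 bits


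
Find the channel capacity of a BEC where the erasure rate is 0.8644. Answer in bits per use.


C = 1 - epsilon = 1 - 0.8644 = 0.1356

0.1356 bits


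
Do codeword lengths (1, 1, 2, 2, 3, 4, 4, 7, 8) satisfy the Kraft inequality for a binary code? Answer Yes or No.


Kraft sum = sum(2^(-l_i)) = 1.7617, need <= 1. Result: violated (a binary prefix-free code with these lengths cannot exist)

No


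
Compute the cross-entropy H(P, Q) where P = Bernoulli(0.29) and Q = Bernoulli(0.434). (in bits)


H(P,Q) = -p*log2(q) - (1-p)*log2(1-q). -0.29*log2(0.434) = 0.349228; -0.71*log2(0.566) = 0.582999. H(P,Q) = 0.349228 + 0.582999 = 0.9322

0.9322 bits


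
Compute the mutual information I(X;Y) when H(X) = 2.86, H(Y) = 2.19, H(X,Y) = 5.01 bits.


I(X;Y) = H(X) + H(Y) - H(X,Y) = 2.86 + 2.19 - 5.01 = 0.04

0.04 bits


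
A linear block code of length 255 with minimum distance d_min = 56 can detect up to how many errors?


Detection capability = d_min - 1 = 56 - 1 = 55

55 errors


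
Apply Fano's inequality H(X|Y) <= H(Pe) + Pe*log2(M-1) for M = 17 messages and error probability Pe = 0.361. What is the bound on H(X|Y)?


H(Pe) = -Pe*log2(Pe) - (1-Pe)*log2(1-Pe) = -0.361*log2(0.361) - 0.639*log2(0.639) = 0.530644 + 0.412866 = 0.9435. Pe*log2(M-1) = 0.361*log2(16) = 1.444000. Bound = H(Pe) + Pe*log2(M-1) = 0.530644 + 0.412866 + 1.444000 = 2.3875

2.3875 bits


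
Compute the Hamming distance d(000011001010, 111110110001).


Count differing positions: ^ ^ ^ ^ . ^ ^ ^ ^ . ^ ^ = 10 differences

10


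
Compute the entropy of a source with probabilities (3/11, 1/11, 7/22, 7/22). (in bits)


H = -sum(p_i * log2(p_i)). Terms: -(3/11)*log2(3/11) = 0.511219; -(1/11)*log2(1/11) = 0.314494; -(7/22)*log2(7/22) = 0.525661; -(7/22)*log2(7/22) = 0.525661. H = 0.511219 + 0.314494 + 0.525661 + 0.525661 = 1.877

1.877 bits


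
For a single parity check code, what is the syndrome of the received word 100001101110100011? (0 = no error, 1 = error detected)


Syndrome = XOR of all bits = 1 XOR 0 XOR 0 XOR 0 XOR 0 XOR 1 XOR 1 XOR 0 XOR 1 XOR 1 XOR 1 XOR 0 XOR 1 XOR 0 XOR 0 XOR 0 XOR 1 XOR 1 = 1

1


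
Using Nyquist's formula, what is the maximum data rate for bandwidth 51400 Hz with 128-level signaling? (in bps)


Rate = 2 * B * log2(M) = 2 * 51400 * 7.0 = 719600.0

719600.0 bps


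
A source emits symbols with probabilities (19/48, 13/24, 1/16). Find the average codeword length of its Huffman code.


Huffman construction (repeatedly merge the two least-probable nodes; each merge adds 1 bit to every symbol beneath it): 1/16 + 19/48 = 11/24; 11/24 + 13/24 = 1. Resulting codeword lengths (in the order the probabilities were given): (2, 1, 2). L_avg = sum(p_i * l_i) = 19/48*2 + 13/24*1 + 1/16*2 = 35/24 = 1.4583

1.4583 bits


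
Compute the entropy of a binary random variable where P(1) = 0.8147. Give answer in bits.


H = -p*log2(p) - (1-p)*log2(1-p). -0.8147*log2(0.8147) = 0.240874; -0.1853*log2(0.1853) = 0.450662. H = 0.240874 + 0.450662 = 0.6915

0.6915 bits


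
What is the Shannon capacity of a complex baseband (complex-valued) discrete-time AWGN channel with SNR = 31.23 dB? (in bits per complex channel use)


SNR_linear = 10^(31.23/10) = 1327.3945; C = log2(1 + SNR_linear) = log2(1 + 1327.3945) = 10.3755

10.3755 bits/channel use


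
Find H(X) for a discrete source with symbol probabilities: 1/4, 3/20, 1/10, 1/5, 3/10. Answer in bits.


H = -sum(p_i * log2(p_i)). Terms: -(1/4)*log2(1/4) = 0.500000; -(3/20)*log2(3/20) = 0.410545; -(1/10)*log2(1/10) = 0.332193; -(1/5)*log2(1/5) = 0.464386; -(3/10)*log2(3/10) = 0.521090. H = 0.500000 + 0.410545 + 0.332193 + 0.464386 + 0.521090 = 2.2282

2.2282 bits


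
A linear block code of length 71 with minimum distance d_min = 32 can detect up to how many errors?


Detection capability = d_min - 1 = 32 - 1 = 31

31 errors


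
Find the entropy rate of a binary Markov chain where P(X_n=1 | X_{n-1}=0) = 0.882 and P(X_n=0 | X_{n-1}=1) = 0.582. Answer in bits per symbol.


Stationary distribution: pi_0 = p10/(p01+p10) = 0.3975, pi_1 = 0.6025. Entropy rate H' = pi_0*H(p01) + pi_1*H(p10) = 0.3975*0.5236 + 0.6025*0.9805 = 0.7989

0.7989 bits/symbol


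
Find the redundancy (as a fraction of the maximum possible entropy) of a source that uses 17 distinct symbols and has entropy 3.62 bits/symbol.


H_max = log2(K) = log2(17) = 4.0875 bits/symbol. Redundancy = 1 - H/H_max = 1 - 3.62/4.0875 = 1 - 0.8856 = 0.1144

0.1144


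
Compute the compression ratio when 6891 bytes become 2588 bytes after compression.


Ratio = original / compressed = 6891 / 2588 = 2.6627

2.6627


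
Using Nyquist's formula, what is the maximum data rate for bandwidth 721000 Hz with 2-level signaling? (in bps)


Rate = 2 * B * log2(M) = 2 * 721000 * 1.0 = 1442000.0

1442000.0 bps


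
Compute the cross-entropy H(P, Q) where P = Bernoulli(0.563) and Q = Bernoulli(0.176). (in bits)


H(P,Q) = -p*log2(q) - (1-p)*log2(1-q). -0.563*log2(0.176) = 1.411077; -0.437*log2(0.824) = 0.122047. H(P,Q) = 1.411077 + 0.122047 = 1.5331

1.5331 bits


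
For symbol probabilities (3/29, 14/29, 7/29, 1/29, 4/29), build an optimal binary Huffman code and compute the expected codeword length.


Huffman construction (repeatedly merge the two least-probable nodes; each merge adds 1 bit to every symbol beneath it): 1/29 + 3/29 = 4/29; 4/29 + 4/29 = 8/29; 7/29 + 8/29 = 15/29; 14/29 + 15/29 = 1. Resulting codeword lengths (in the order the probabilities were given): (4, 1, 2, 4, 3). L_avg = sum(p_i * l_i) = 3/29*4 + 14/29*1 + 7/29*2 + 1/29*4 + 4/29*3 = 56/29 = 1.931

1.931 bits


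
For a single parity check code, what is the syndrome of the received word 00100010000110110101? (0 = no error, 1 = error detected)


Syndrome = XOR of all bits = 0 XOR 0 XOR 1 XOR 0 XOR 0 XOR 0 XOR 1 XOR 0 XOR 0 XOR 0 XOR 0 XOR 1 XOR 1 XOR 0 XOR 1 XOR 1 XOR 0 XOR 1 XOR 0 XOR 1 = 0

0


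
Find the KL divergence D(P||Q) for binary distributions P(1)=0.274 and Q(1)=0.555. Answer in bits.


KL = p*log2(p/q) + (1-p)*log2((1-p)/(1-q)) = 0.274*log2(0.274/0.555) + 0.726*log2(0.726/0.445) = 0.2337

0.2337 bits


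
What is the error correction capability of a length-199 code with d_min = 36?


Correction capability = floor((d-1)/2) = floor((36-1)/2) = 17

17 errors


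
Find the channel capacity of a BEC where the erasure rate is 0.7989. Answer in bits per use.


C = 1 - epsilon = 1 - 0.7989 = 0.2011

0.2011 bits


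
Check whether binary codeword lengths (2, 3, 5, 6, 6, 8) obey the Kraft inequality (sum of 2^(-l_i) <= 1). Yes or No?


Kraft sum = sum(2^(-l_i)) = 0.4414, need <= 1. Result: satisfied (a binary prefix-free code with these lengths exists)

Yes


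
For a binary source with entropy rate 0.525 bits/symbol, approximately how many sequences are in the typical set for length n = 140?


log2|A_typical| = nH = 140 * 0.525 = 73.5, so |A_typical| ~ 2^73.5 = 1.336e+22

1.336e+22


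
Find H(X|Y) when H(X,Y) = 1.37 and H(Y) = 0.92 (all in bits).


H(X|Y) = H(X,Y) - H(Y) = 1.37 - 0.92 = 0.45

0.45 bits


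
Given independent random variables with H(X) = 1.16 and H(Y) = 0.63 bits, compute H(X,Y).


For independent variables, H(X,Y) = H(X) + H(Y) = 1.16 + 0.63 = 1.79

1.79 bits


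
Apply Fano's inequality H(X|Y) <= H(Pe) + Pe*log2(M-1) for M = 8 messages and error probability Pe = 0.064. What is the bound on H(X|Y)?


H(Pe) = -Pe*log2(Pe) - (1-Pe)*log2(1-Pe) = -0.064*log2(0.064) - 0.936*log2(0.936) = 0.253810 + 0.089313 = 0.3431. Pe*log2(M-1) = 0.064*log2(7) = 0.179671. Bound = H(Pe) + Pe*log2(M-1) = 0.253810 + 0.089313 + 0.179671 = 0.5228

0.5228 bits
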